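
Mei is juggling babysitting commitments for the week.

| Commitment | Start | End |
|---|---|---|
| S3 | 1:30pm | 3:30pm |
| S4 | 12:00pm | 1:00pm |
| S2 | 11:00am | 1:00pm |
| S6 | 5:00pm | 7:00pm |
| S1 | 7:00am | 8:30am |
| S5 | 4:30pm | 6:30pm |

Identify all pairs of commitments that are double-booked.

Sorted by start: S1, S2, S4, S3, S5, S6.
S2 starts after S1 ends, so nothing later overlaps S1 either.
S4 starts before S2 ends → S2 and S4 overlap.
S3 starts after S2 ends, so nothing later overlaps S2 either.
S3 starts after S4 ends, so nothing later overlaps S4 either.
S5 starts after S3 ends, so nothing later overlaps S3 either.
S6 starts before S5 ends → S5 and S6 overlap.

S2 & S4, S5 & S6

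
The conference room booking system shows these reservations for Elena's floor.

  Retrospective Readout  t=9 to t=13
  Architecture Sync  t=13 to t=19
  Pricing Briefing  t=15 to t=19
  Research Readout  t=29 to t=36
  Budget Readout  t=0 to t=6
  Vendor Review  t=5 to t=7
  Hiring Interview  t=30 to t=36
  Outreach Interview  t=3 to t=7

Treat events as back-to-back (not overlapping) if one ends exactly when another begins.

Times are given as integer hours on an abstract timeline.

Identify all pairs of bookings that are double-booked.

Architecture Sync & Pricing Briefing, Budget Readout & Outreach Interview, Budget Readout & Vendor Review, Hiring Interview & Research Readout, Outreach Interview & Vendor Review

Two intervals overlap when each starts before the other ends.
Sorted by start: Budget Readout, Outreach Interview, Vendor Review, Retrospective Readout, Architecture Sync, Pricing Briefing, Research Readout, Hiring Interview.
Outreach Interview starts before Budget Readout ends → Budget Readout and Outreach Interview overlap.
Vendor Review starts before Budget Readout ends → Budget Readout and Vendor Review overlap.
Retrospective Readout starts after Budget Readout ends; Budget Readout is clear from here.
Vendor Review starts before Outreach Interview ends → Outreach Interview and Vendor Review overlap.
Retrospective Readout starts after Outreach Interview ends; Outreach Interview is clear from here.
Retrospective Readout starts after Vendor Review ends; Vendor Review is clear from here.
Architecture Sync starts exactly when Retrospective Readout ends (back-to-back, no overlap); Retrospective Readout is clear from here.
Pricing Briefing starts before Architecture Sync ends → Architecture Sync and Pricing Briefing overlap.
Research Readout starts after Architecture Sync ends; Architecture Sync is clear from here.
Research Readout starts after Pricing Briefing ends; Pricing Briefing is clear from here.
Hiring Interview starts before Research Readout ends → Research Readout and Hiring Interview overlap.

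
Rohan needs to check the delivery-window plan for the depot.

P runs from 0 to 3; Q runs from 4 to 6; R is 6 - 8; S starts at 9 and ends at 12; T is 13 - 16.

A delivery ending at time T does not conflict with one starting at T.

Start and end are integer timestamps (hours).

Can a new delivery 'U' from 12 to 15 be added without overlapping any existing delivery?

P: ends 3 at or before U starts 12 → clear.
Q: ends 6 at or before U starts 12 → clear.
R: ends 8 at or before U starts 12 → clear.
S: ends 12 at or before U starts 12 → clear.
T: starts 13 before U ends 15, and ends 16 after U starts 12 → overlap.
U overlaps T.

No — it overlaps T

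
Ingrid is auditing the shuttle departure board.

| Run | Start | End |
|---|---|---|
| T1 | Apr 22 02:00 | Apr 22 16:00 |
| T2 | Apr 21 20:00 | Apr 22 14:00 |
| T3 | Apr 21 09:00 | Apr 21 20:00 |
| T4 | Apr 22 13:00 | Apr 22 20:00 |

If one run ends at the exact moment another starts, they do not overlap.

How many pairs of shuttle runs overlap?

Sorted by start: T3, T2, T1, T4.
T2 starts exactly when T3 ends (back-to-back, no overlap) — done with T3.
T1 starts before T2 ends → T2 and T1 overlap.
T4 starts before T2 ends → T2 and T4 overlap.
T4 starts before T1 ends → T1 and T4 overlap.
Overlapping pairs: T1 & T2, T1 & T4, T2 & T4 — 3 in total.

3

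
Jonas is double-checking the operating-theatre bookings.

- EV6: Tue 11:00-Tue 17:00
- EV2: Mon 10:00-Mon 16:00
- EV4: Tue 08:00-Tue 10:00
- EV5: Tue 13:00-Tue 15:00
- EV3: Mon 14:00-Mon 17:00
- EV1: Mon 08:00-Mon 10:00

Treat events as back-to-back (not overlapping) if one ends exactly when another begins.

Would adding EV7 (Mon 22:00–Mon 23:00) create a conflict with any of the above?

No — it doesn't clash with anything

EV1: ends Mon 10:00 at or before EV7 starts Mon 22:00 → clear.
EV2: ends Mon 16:00 at or before EV7 starts Mon 22:00 → clear.
EV3: ends Mon 17:00 at or before EV7 starts Mon 22:00 → clear.
EV4: starts Tue 08:00 at or after EV7 ends Mon 23:00 → clear.
EV6: starts Tue 11:00 at or after EV7 ends Mon 23:00 → clear.
EV5: starts Tue 13:00 at or after EV7 ends Mon 23:00 → clear.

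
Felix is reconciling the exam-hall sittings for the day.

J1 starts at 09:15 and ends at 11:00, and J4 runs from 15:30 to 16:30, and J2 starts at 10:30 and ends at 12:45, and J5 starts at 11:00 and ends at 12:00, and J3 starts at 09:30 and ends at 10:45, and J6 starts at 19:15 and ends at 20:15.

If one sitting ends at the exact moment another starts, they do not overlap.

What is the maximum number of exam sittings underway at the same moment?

3

Sort all start/end points and keep a running count:
09:15 start J1 → 1
09:30 start J3 → 2
10:30 start J2 → 3
10:45 end J3 → 2
11:00 end J1 → 1
11:00 start J5 → 2
12:00 end J5 → 1
12:45 end J2 → 0
15:30 start J4 → 1
16:30 end J4 → 0
19:15 start J6 → 1
20:15 end J6 → 0
Peak is 3, at 10:30 (J1, J2, J3).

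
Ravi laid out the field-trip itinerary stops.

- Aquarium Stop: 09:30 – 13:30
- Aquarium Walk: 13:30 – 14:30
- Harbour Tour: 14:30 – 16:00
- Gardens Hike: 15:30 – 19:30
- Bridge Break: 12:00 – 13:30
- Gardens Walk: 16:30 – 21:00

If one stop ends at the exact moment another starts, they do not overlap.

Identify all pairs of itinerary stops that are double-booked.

Sorted by start: Aquarium Stop, Bridge Break, Aquarium Walk, Harbour Tour, Gardens Hike, Gardens Walk.
Bridge Break starts before Aquarium Stop ends → Aquarium Stop and Bridge Break overlap.
Aquarium Walk starts exactly when Aquarium Stop ends (back-to-back, no overlap), so nothing later overlaps Aquarium Stop either.
Aquarium Walk starts exactly when Bridge Break ends (back-to-back, no overlap), so nothing later overlaps Bridge Break either.
Harbour Tour starts exactly when Aquarium Walk ends (back-to-back, no overlap), so nothing later overlaps Aquarium Walk either.
Gardens Hike starts before Harbour Tour ends → Harbour Tour and Gardens Hike overlap.
Gardens Walk starts after Harbour Tour ends.
Gardens Walk starts before Gardens Hike ends → Gardens Hike and Gardens Walk overlap.

Aquarium Stop & Bridge Break, Gardens Hike & Gardens Walk, Gardens Hike & Harbour Tour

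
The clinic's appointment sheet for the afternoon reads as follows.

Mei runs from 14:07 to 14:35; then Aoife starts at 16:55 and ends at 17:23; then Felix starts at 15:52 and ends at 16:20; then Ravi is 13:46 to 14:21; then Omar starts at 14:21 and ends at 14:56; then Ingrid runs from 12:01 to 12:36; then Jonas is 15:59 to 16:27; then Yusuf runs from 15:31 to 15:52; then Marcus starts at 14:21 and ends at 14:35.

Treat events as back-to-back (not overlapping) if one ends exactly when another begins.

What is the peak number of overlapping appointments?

3

Walk through starts and ends in time order (an end at T is processed before a start at T):
12:01 start Ingrid → 1
12:36 end Ingrid → 0
13:46 start Ravi → 1
14:07 start Mei → 2
14:21 end Ravi → 1
14:21 start Marcus → 2
14:21 start Omar → 3
14:35 end Marcus → 2
14:35 end Mei → 1
14:56 end Omar → 0
15:31 start Yusuf → 1
15:52 end Yusuf → 0
15:52 start Felix → 1
15:59 start Jonas → 2
16:20 end Felix → 1
16:27 end Jonas → 0
16:55 start Aoife → 1
17:23 end Aoife → 0
Peak is 3, at 14:21 (Marcus, Mei, Omar).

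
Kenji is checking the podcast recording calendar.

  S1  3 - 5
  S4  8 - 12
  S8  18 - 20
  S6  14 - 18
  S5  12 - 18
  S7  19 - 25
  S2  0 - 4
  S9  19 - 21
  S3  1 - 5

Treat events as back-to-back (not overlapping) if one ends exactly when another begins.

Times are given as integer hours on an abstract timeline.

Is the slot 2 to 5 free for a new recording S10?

S2: starts 0 before S10 ends 5, and ends 4 after S10 starts 2 → overlap.
S3: starts 1 before S10 ends 5, and ends 5 after S10 starts 2 → overlap.
S1: starts 3 before S10 ends 5, and ends 5 after S10 starts 2 → overlap.
S4: starts 8 at or after S10 ends 5 → clear.
S5: starts 12 at or after S10 ends 5 → clear.
S6: starts 14 at or after S10 ends 5 → clear.
S8: starts 18 at or after S10 ends 5 → clear.
S7: starts 19 at or after S10 ends 5 → clear.
S9: starts 19 at or after S10 ends 5 → clear.
S10 overlaps S1, S2, S3.

No — it overlaps S1, S2, S3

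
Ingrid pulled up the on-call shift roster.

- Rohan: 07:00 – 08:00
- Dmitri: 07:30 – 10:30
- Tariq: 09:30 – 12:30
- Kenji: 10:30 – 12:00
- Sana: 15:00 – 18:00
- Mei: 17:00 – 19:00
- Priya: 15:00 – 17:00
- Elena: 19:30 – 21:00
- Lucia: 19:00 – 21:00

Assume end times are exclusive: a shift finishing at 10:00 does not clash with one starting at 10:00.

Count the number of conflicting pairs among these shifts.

Sorted by start: Rohan, Dmitri, Tariq, Kenji, Sana, Priya, Mei, Lucia, Elena.
Dmitri starts before Rohan ends → Rohan and Dmitri overlap.
Tariq starts after Rohan ends; Rohan is clear from here.
Tariq starts before Dmitri ends → Dmitri and Tariq overlap.
Kenji starts exactly when Dmitri ends (back-to-back, no overlap); Dmitri is clear from here.
Kenji starts before Tariq ends → Tariq and Kenji overlap.
Sana starts after Tariq ends; Tariq is clear from here.
Sana starts after Kenji ends; Kenji is clear from here.
Priya starts before Sana ends → Sana and Priya overlap.
Mei starts before Sana ends → Sana and Mei overlap.
Lucia starts after Sana ends; Sana is clear from here.
Mei starts exactly when Priya ends (back-to-back, no overlap); Priya is clear from here.
Lucia starts exactly when Mei ends (back-to-back, no overlap); Mei is clear from here.
Elena starts before Lucia ends → Lucia and Elena overlap.
Overlapping pairs: Dmitri & Rohan, Dmitri & Tariq, Elena & Lucia, Kenji & Tariq, Mei & Sana, Priya & Sana — 6 in total.

6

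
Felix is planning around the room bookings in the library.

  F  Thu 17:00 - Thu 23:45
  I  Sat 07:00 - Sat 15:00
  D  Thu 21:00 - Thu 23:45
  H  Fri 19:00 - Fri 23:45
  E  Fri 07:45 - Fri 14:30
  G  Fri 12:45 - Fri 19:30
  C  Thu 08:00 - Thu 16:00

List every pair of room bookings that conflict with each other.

D & F, E & G, G & H

Sorted by start: C, F, D, E, G, H, I.
F starts after C ends, so nothing later overlaps C either.
D starts before F ends → F and D overlap.
E starts after F ends, so nothing later overlaps F either.
E starts after D ends, so nothing later overlaps D either.
G starts before E ends → E and G overlap.
H starts after E ends, so nothing later overlaps E either.
H starts before G ends → G and H overlap.
I starts after G ends.
I starts after H ends.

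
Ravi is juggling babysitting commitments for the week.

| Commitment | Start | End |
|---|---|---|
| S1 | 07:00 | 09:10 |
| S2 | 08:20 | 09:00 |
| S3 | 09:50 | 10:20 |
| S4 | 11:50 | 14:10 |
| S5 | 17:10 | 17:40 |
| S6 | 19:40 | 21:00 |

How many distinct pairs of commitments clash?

1

Check each pair: they overlap iff neither finishes before the other starts.
Sorted by start: S1, S2, S3, S4, S5, S6.
S2 starts before S1 ends → S1 and S2 overlap.
S3 starts after S1 ends; S1 is clear from here.
S3 starts after S2 ends; S2 is clear from here.
S4 starts after S3 ends; S3 is clear from here.
S5 starts after S4 ends; S4 is clear from here.
S6 starts after S5 ends.
Overlapping pairs: S1 & S2 — 1 in total.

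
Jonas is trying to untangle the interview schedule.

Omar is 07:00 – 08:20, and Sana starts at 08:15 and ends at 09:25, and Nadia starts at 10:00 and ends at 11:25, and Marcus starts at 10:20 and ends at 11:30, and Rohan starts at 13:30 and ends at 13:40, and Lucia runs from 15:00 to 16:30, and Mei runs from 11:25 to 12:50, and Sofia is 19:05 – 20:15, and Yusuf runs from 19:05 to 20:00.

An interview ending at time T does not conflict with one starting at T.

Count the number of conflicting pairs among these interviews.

Sorted by start: Omar, Sana, Nadia, Marcus, Mei, Rohan, Lucia, Sofia, Yusuf.
Sana starts before Omar ends → Omar and Sana overlap.
Nadia starts after Omar ends — done with Omar.
Nadia starts after Sana ends — done with Sana.
Marcus starts before Nadia ends → Nadia and Marcus overlap.
Mei starts exactly when Nadia ends (back-to-back, no overlap) — done with Nadia.
Mei starts before Marcus ends → Marcus and Mei overlap.
Rohan starts after Marcus ends — done with Marcus.
Rohan starts after Mei ends — done with Mei.
Lucia starts after Rohan ends — done with Rohan.
Sofia starts after Lucia ends — done with Lucia.
Yusuf starts before Sofia ends → Sofia and Yusuf overlap.
Overlapping pairs: Marcus & Mei, Marcus & Nadia, Omar & Sana, Sofia & Yusuf — 4 in total.

4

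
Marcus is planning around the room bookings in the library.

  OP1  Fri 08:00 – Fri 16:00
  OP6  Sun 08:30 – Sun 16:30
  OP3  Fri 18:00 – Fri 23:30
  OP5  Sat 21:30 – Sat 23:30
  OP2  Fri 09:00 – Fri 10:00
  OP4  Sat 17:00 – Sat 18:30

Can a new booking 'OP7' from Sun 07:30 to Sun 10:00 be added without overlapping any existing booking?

No — it overlaps OP6

OP1: ends Fri 16:00 at or before OP7 starts Sun 07:30 → clear.
OP2: ends Fri 10:00 at or before OP7 starts Sun 07:30 → clear.
OP3: ends Fri 23:30 at or before OP7 starts Sun 07:30 → clear.
OP4: ends Sat 18:30 at or before OP7 starts Sun 07:30 → clear.
OP5: ends Sat 23:30 at or before OP7 starts Sun 07:30 → clear.
OP6: starts Sun 08:30 before OP7 ends Sun 10:00, and ends Sun 16:30 after OP7 starts Sun 07:30 → overlap.
OP7 overlaps OP6.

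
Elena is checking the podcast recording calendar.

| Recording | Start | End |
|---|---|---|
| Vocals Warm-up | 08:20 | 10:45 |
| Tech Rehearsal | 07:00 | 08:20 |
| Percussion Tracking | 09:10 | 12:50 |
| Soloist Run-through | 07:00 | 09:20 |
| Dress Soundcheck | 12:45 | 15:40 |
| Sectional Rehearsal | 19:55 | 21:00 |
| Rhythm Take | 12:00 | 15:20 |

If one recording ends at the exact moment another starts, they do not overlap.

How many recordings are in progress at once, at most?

3

Sort all start/end points and keep a running count:
07:00 start Soloist Run-through → 1
07:00 start Tech Rehearsal → 2
08:20 end Tech Rehearsal → 1
08:20 start Vocals Warm-up → 2
09:10 start Percussion Tracking → 3
09:20 end Soloist Run-through → 2
10:45 end Vocals Warm-up → 1
12:00 start Rhythm Take → 2
12:45 start Dress Soundcheck → 3
12:50 end Percussion Tracking → 2
15:20 end Rhythm Take → 1
15:40 end Dress Soundcheck → 0
19:55 start Sectional Rehearsal → 1
21:00 end Sectional Rehearsal → 0
Peak is 3, at 09:10 (Percussion Tracking, Soloist Run-through, Vocals Warm-up).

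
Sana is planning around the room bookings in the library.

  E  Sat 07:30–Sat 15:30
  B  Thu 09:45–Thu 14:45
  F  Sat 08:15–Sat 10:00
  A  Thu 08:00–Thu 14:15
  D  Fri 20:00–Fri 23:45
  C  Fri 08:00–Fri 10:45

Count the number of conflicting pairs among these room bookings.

2

Sorted by start: A, B, C, D, E, F.
B starts before A ends → A and B overlap.
C starts after A ends, so nothing later overlaps A either.
C starts after B ends, so nothing later overlaps B either.
D starts after C ends, so nothing later overlaps C either.
E starts after D ends, so nothing later overlaps D either.
F starts before E ends → E and F overlap.
Overlapping pairs: A & B, E & F — 2 in total.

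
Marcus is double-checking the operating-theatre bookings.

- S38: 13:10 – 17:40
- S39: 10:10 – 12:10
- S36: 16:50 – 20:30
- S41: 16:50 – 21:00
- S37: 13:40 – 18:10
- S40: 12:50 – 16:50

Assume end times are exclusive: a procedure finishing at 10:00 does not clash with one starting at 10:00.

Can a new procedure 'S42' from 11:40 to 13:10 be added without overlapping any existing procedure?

S39: starts 10:10 before S42 ends 13:10, and ends 12:10 after S42 starts 11:40 → overlap.
S40: starts 12:50 before S42 ends 13:10, and ends 16:50 after S42 starts 11:40 → overlap.
S38: starts 13:10 at or after S42 ends 13:10 → clear.
S37: starts 13:40 at or after S42 ends 13:10 → clear.
S36: starts 16:50 at or after S42 ends 13:10 → clear.
S41: starts 16:50 at or after S42 ends 13:10 → clear.
S42 overlaps S39, S40.

No — it overlaps S39, S40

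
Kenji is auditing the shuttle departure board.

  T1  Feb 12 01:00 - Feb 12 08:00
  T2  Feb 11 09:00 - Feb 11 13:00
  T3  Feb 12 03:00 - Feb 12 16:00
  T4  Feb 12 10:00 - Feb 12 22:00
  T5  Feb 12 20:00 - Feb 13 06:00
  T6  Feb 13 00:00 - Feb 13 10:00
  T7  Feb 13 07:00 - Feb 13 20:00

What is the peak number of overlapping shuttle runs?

Sweep the timeline, counting +1 at each start and −1 at each end (ends before starts at a tie):
Feb 11 09:00 start T2 → 1
Feb 11 13:00 end T2 → 0
Feb 12 01:00 start T1 → 1
Feb 12 03:00 start T3 → 2
Feb 12 08:00 end T1 → 1
Feb 12 10:00 start T4 → 2
Feb 12 16:00 end T3 → 1
Feb 12 20:00 start T5 → 2
Feb 12 22:00 end T4 → 1
Feb 13 00:00 start T6 → 2
Feb 13 06:00 end T5 → 1
Feb 13 07:00 start T7 → 2
Feb 13 10:00 end T6 → 1
Feb 13 20:00 end T7 → 0
Peak is 2, at Feb 12 03:00 (T1, T3).

2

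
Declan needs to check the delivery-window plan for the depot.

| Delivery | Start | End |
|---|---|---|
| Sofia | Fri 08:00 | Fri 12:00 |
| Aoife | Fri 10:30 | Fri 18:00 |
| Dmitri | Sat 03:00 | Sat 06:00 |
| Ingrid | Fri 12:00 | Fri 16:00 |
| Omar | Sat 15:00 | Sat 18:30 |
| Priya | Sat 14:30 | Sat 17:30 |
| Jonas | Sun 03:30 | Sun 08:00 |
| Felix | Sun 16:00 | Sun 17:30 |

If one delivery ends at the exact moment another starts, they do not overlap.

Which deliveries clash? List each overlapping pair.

Sorted by start: Sofia, Aoife, Ingrid, Dmitri, Priya, Omar, Jonas, Felix.
Aoife starts before Sofia ends → Sofia and Aoife overlap.
Ingrid starts exactly when Sofia ends (back-to-back, no overlap) — done with Sofia.
Ingrid starts before Aoife ends → Aoife and Ingrid overlap.
Dmitri starts after Aoife ends — done with Aoife.
Dmitri starts after Ingrid ends — done with Ingrid.
Priya starts after Dmitri ends — done with Dmitri.
Omar starts before Priya ends → Priya and Omar overlap.
Jonas starts after Priya ends — done with Priya.
Jonas starts after Omar ends — done with Omar.
Felix starts after Jonas ends.

Aoife & Ingrid, Aoife & Sofia, Omar & Priya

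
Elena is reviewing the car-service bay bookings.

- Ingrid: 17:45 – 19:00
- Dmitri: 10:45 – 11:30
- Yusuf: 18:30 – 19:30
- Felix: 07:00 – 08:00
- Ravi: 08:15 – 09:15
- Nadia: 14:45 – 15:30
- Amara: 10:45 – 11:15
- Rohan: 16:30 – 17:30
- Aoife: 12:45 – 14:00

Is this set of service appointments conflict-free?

Sorted by start: Felix, Ravi, Dmitri, Amara, Aoife, Nadia, Rohan, Ingrid, Yusuf.
Ravi starts after Felix ends, so nothing later overlaps Felix either.
Dmitri starts after Ravi ends, so nothing later overlaps Ravi either.
Amara starts before Dmitri ends → Dmitri and Amara overlap.
That's a conflict, so the schedule is not conflict-free.

No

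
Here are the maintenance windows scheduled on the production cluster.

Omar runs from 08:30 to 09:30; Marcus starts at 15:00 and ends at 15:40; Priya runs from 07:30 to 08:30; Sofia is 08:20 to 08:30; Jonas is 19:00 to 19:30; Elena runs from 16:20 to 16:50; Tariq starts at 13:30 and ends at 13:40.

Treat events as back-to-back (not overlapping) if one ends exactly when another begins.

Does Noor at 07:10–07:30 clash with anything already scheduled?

No — it doesn't clash with anything

Priya: starts 07:30 at or after Noor ends 07:30 → clear.
Sofia: starts 08:20 at or after Noor ends 07:30 → clear.
Omar: starts 08:30 at or after Noor ends 07:30 → clear.
Tariq: starts 13:30 at or after Noor ends 07:30 → clear.
Marcus: starts 15:00 at or after Noor ends 07:30 → clear.
Elena: starts 16:20 at or after Noor ends 07:30 → clear.
Jonas: starts 19:00 at or after Noor ends 07:30 → clear.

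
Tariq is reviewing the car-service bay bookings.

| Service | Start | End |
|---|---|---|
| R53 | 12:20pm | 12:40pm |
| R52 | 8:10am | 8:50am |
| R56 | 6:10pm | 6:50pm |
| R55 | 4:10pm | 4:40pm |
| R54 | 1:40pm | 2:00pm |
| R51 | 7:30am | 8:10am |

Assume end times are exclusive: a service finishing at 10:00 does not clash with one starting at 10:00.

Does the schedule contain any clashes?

Check each pair: they overlap iff neither finishes before the other starts.
Sorted by start: R51, R52, R53, R54, R55, R56.
R52 starts exactly when R51 ends (back-to-back, no overlap), so R51 has no further overlaps.
R53 starts after R52 ends, so R52 has no further overlaps.
R54 starts after R53 ends, so R53 has no further overlaps.
R55 starts after R54 ends, so R54 has no further overlaps.
R56 starts after R55 ends.
Every pair is clear; the schedule has no overlaps.

No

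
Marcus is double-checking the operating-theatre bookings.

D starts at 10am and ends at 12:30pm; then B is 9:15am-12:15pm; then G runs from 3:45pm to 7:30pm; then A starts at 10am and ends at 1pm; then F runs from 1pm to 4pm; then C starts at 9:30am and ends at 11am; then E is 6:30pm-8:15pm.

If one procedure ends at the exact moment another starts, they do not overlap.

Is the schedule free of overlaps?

Two intervals overlap when each starts before the other ends.
Sorted by start: B, C, A, D, F, G, E.
C starts before B ends → B and C overlap.
That's a conflict, so the schedule is not conflict-free.

No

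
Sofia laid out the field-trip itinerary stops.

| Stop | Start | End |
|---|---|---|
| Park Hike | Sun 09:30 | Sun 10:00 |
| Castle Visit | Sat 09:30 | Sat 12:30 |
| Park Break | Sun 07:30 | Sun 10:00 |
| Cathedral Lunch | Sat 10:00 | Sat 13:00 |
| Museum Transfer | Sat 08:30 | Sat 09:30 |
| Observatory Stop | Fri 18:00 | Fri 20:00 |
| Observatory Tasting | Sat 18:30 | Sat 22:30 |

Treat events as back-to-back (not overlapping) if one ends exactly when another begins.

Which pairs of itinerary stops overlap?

Castle Visit & Cathedral Lunch, Park Break & Park Hike

Sorted by start: Observatory Stop, Museum Transfer, Castle Visit, Cathedral Lunch, Observatory Tasting, Park Break, Park Hike.
Museum Transfer starts after Observatory Stop ends — done with Observatory Stop.
Castle Visit starts exactly when Museum Transfer ends (back-to-back, no overlap) — done with Museum Transfer.
Cathedral Lunch starts before Castle Visit ends → Castle Visit and Cathedral Lunch overlap.
Observatory Tasting starts after Castle Visit ends — done with Castle Visit.
Observatory Tasting starts after Cathedral Lunch ends — done with Cathedral Lunch.
Park Break starts after Observatory Tasting ends — done with Observatory Tasting.
Park Hike starts before Park Break ends → Park Break and Park Hike overlap.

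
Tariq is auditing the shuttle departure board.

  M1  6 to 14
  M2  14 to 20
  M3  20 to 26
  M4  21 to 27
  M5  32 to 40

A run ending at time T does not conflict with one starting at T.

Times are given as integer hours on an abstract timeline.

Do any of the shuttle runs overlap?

Sorted by start: M1, M2, M3, M4, M5.
M2 starts exactly when M1 ends (back-to-back, no overlap); M1 is clear from here.
M3 starts exactly when M2 ends (back-to-back, no overlap); M2 is clear from here.
M4 starts before M3 ends → M3 and M4 overlap.
That's a conflict, so the schedule is not conflict-free.

Yes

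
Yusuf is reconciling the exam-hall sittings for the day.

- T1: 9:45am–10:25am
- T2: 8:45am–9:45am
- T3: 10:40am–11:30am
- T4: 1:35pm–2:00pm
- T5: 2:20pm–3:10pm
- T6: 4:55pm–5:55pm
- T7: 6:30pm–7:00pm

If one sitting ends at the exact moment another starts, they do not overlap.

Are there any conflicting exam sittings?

Sorted by start: T2, T1, T3, T4, T5, T6, T7.
T1 starts exactly when T2 ends (back-to-back, no overlap) — done with T2.
T3 starts after T1 ends — done with T1.
T4 starts after T3 ends — done with T3.
T5 starts after T4 ends — done with T4.
T6 starts after T5 ends — done with T5.
T7 starts after T6 ends.
Every pair is clear; the schedule has no overlaps.

No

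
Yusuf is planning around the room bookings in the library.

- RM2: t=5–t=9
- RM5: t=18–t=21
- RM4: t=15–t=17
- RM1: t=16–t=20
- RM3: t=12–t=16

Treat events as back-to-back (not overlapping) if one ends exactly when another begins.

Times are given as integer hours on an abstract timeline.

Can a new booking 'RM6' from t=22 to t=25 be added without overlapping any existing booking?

Yes — the slot is free

RM2: ends t=9 at or before RM6 starts t=22 → clear.
RM3: ends t=16 at or before RM6 starts t=22 → clear.
RM4: ends t=17 at or before RM6 starts t=22 → clear.
RM1: ends t=20 at or before RM6 starts t=22 → clear.
RM5: ends t=21 at or before RM6 starts t=22 → clear.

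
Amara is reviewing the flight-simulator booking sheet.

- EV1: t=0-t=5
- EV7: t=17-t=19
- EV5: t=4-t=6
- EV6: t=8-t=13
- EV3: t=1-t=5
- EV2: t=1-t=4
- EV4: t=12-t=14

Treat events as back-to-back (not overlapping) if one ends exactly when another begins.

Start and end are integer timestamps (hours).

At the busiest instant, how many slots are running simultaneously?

3

Sort all start/end points and keep a running count:
t=0 start EV1 → 1
t=1 start EV2 → 2
t=1 start EV3 → 3
t=4 end EV2 → 2
t=4 start EV5 → 3
t=5 end EV1 → 2
t=5 end EV3 → 1
t=6 end EV5 → 0
t=8 start EV6 → 1
t=12 start EV4 → 2
t=13 end EV6 → 1
t=14 end EV4 → 0
t=17 start EV7 → 1
t=19 end EV7 → 0
Peak is 3, at t=1 (EV1, EV2, EV3).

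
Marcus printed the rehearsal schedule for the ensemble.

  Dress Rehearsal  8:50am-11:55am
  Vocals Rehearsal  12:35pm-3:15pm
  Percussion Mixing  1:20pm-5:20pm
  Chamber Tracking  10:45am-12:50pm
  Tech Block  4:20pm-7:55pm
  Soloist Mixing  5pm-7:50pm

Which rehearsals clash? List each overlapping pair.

Chamber Tracking & Dress Rehearsal, Chamber Tracking & Vocals Rehearsal, Percussion Mixing & Soloist Mixing, Percussion Mixing & Tech Block, Percussion Mixing & Vocals Rehearsal, Soloist Mixing & Tech Block

Sorted by start: Dress Rehearsal, Chamber Tracking, Vocals Rehearsal, Percussion Mixing, Tech Block, Soloist Mixing.
Chamber Tracking starts before Dress Rehearsal ends → Dress Rehearsal and Chamber Tracking overlap.
Vocals Rehearsal starts after Dress Rehearsal ends, so nothing later overlaps Dress Rehearsal either.
Vocals Rehearsal starts before Chamber Tracking ends → Chamber Tracking and Vocals Rehearsal overlap.
Percussion Mixing starts after Chamber Tracking ends, so nothing later overlaps Chamber Tracking either.
Percussion Mixing starts before Vocals Rehearsal ends → Vocals Rehearsal and Percussion Mixing overlap.
Tech Block starts after Vocals Rehearsal ends, so nothing later overlaps Vocals Rehearsal either.
Tech Block starts before Percussion Mixing ends → Percussion Mixing and Tech Block overlap.
Soloist Mixing starts before Percussion Mixing ends → Percussion Mixing and Soloist Mixing overlap.
Soloist Mixing starts before Tech Block ends → Tech Block and Soloist Mixing overlap.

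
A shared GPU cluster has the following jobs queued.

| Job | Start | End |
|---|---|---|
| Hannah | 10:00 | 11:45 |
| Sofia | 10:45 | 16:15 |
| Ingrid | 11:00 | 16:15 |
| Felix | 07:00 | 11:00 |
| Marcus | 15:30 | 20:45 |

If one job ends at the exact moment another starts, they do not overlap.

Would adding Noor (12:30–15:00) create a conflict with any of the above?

Felix: ends 11:00 at or before Noor starts 12:30 → clear.
Hannah: ends 11:45 at or before Noor starts 12:30 → clear.
Sofia: starts 10:45 before Noor ends 15:00, and ends 16:15 after Noor starts 12:30 → overlap.
Ingrid: starts 11:00 before Noor ends 15:00, and ends 16:15 after Noor starts 12:30 → overlap.
Marcus: starts 15:30 at or after Noor ends 15:00 → clear.
Noor overlaps Sofia, Ingrid.

Yes — it overlaps Ingrid, Sofia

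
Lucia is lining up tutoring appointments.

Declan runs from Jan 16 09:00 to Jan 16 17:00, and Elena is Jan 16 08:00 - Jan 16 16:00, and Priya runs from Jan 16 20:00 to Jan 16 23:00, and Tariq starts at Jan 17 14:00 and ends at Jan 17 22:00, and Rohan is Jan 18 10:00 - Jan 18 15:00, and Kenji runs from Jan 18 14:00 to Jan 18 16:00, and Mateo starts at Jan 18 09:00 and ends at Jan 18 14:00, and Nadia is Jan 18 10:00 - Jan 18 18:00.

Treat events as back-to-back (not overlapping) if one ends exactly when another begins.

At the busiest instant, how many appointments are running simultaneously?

3

Sort all start/end points and keep a running count:
Jan 16 08:00 start Elena → 1
Jan 16 09:00 start Declan → 2
Jan 16 16:00 end Elena → 1
Jan 16 17:00 end Declan → 0
Jan 16 20:00 start Priya → 1
Jan 16 23:00 end Priya → 0
Jan 17 14:00 start Tariq → 1
Jan 17 22:00 end Tariq → 0
Jan 18 09:00 start Mateo → 1
Jan 18 10:00 start Nadia → 2
Jan 18 10:00 start Rohan → 3
Jan 18 14:00 end Mateo → 2
Jan 18 14:00 start Kenji → 3
Jan 18 15:00 end Rohan → 2
Jan 18 16:00 end Kenji → 1
Jan 18 18:00 end Nadia → 0
Peak is 3, at Jan 18 10:00 (Mateo, Nadia, Rohan).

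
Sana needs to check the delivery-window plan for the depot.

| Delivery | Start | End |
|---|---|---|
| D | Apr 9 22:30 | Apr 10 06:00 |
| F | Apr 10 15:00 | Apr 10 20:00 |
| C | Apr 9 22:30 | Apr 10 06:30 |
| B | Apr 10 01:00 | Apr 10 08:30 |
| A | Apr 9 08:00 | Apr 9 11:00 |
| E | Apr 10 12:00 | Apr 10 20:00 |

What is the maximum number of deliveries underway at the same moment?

Sweep the timeline, counting +1 at each start and −1 at each end (ends before starts at a tie):
Apr 9 08:00 start A → 1
Apr 9 11:00 end A → 0
Apr 9 22:30 start C → 1
Apr 9 22:30 start D → 2
Apr 10 01:00 start B → 3
Apr 10 06:00 end D → 2
Apr 10 06:30 end C → 1
Apr 10 08:30 end B → 0
Apr 10 12:00 start E → 1
Apr 10 15:00 start F → 2
Apr 10 20:00 end E → 1
Apr 10 20:00 end F → 0
Peak is 3, at Apr 10 01:00 (B, C, D).

3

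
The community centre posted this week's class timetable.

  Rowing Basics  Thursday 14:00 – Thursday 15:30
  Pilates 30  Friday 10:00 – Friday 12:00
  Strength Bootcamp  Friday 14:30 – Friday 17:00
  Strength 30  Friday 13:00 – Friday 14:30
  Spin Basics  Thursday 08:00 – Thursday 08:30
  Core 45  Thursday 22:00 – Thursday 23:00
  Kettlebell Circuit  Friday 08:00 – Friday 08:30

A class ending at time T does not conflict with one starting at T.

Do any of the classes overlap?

No

Sorted by start: Spin Basics, Rowing Basics, Core 45, Kettlebell Circuit, Pilates 30, Strength 30, Strength Bootcamp.
Rowing Basics starts after Spin Basics ends — done with Spin Basics.
Core 45 starts after Rowing Basics ends — done with Rowing Basics.
Kettlebell Circuit starts after Core 45 ends — done with Core 45.
Pilates 30 starts after Kettlebell Circuit ends — done with Kettlebell Circuit.
Strength 30 starts after Pilates 30 ends — done with Pilates 30.
Strength Bootcamp starts exactly when Strength 30 ends (back-to-back, no overlap).
Every pair is clear; the schedule has no overlaps.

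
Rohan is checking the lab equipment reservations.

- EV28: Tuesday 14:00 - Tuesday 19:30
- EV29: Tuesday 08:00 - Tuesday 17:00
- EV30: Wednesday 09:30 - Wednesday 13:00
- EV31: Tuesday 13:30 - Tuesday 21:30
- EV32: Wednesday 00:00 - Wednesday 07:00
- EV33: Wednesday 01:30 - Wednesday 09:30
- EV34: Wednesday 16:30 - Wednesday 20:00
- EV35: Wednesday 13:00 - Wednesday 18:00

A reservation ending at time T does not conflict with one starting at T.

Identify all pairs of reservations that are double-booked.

EV28 & EV29, EV28 & EV31, EV29 & EV31, EV32 & EV33, EV34 & EV35

Sorted by start: EV29, EV31, EV28, EV32, EV33, EV30, EV35, EV34.
EV31 starts before EV29 ends → EV29 and EV31 overlap.
EV28 starts before EV29 ends → EV29 and EV28 overlap.
EV32 starts after EV29 ends; EV29 is clear from here.
EV28 starts before EV31 ends → EV31 and EV28 overlap.
EV32 starts after EV31 ends; EV31 is clear from here.
EV32 starts after EV28 ends; EV28 is clear from here.
EV33 starts before EV32 ends → EV32 and EV33 overlap.
EV30 starts after EV32 ends; EV32 is clear from here.
EV30 starts exactly when EV33 ends (back-to-back, no overlap); EV33 is clear from here.
EV35 starts exactly when EV30 ends (back-to-back, no overlap); EV30 is clear from here.
EV34 starts before EV35 ends → EV35 and EV34 overlap.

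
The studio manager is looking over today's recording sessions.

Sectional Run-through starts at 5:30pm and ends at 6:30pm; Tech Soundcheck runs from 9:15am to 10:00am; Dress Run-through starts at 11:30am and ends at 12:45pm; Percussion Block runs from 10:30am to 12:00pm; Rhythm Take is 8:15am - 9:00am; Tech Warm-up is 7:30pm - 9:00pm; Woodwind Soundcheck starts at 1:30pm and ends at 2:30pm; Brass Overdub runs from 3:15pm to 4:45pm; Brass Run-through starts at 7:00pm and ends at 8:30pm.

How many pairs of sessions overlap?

Check each pair: they overlap iff neither finishes before the other starts.
Sorted by start: Rhythm Take, Tech Soundcheck, Percussion Block, Dress Run-through, Woodwind Soundcheck, Brass Overdub, Sectional Run-through, Brass Run-through, Tech Warm-up.
Tech Soundcheck starts after Rhythm Take ends, so nothing later overlaps Rhythm Take either.
Percussion Block starts after Tech Soundcheck ends, so nothing later overlaps Tech Soundcheck either.
Dress Run-through starts before Percussion Block ends → Percussion Block and Dress Run-through overlap.
Woodwind Soundcheck starts after Percussion Block ends, so nothing later overlaps Percussion Block either.
Woodwind Soundcheck starts after Dress Run-through ends, so nothing later overlaps Dress Run-through either.
Brass Overdub starts after Woodwind Soundcheck ends, so nothing later overlaps Woodwind Soundcheck either.
Sectional Run-through starts after Brass Overdub ends, so nothing later overlaps Brass Overdub either.
Brass Run-through starts after Sectional Run-through ends, so nothing later overlaps Sectional Run-through either.
Tech Warm-up starts before Brass Run-through ends → Brass Run-through and Tech Warm-up overlap.
Overlapping pairs: Brass Run-through & Tech Warm-up, Dress Run-through & Percussion Block — 2 in total.

2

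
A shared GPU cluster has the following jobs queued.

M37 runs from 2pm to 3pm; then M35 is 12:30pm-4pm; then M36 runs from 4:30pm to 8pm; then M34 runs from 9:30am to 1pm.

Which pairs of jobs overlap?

M34 & M35, M35 & M37

Sorted by start: M34, M35, M37, M36.
M35 starts before M34 ends → M34 and M35 overlap.
M37 starts after M34 ends — done with M34.
M37 starts before M35 ends → M35 and M37 overlap.
M36 starts after M35 ends.
M36 starts after M37 ends.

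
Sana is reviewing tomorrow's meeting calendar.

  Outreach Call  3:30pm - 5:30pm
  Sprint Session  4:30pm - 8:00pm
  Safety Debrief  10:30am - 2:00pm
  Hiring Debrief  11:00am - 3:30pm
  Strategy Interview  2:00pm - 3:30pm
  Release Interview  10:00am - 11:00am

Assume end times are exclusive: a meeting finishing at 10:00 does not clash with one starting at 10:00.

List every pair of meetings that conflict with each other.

Check each pair: they overlap iff neither finishes before the other starts.
Sorted by start: Release Interview, Safety Debrief, Hiring Debrief, Strategy Interview, Outreach Call, Sprint Session.
Safety Debrief starts before Release Interview ends → Release Interview and Safety Debrief overlap.
Hiring Debrief starts exactly when Release Interview ends (back-to-back, no overlap), so Release Interview has no further overlaps.
Hiring Debrief starts before Safety Debrief ends → Safety Debrief and Hiring Debrief overlap.
Strategy Interview starts exactly when Safety Debrief ends (back-to-back, no overlap), so Safety Debrief has no further overlaps.
Strategy Interview starts before Hiring Debrief ends → Hiring Debrief and Strategy Interview overlap.
Outreach Call starts exactly when Hiring Debrief ends (back-to-back, no overlap), so Hiring Debrief has no further overlaps.
Outreach Call starts exactly when Strategy Interview ends (back-to-back, no overlap), so Strategy Interview has no further overlaps.
Sprint Session starts before Outreach Call ends → Outreach Call and Sprint Session overlap.

Hiring Debrief & Safety Debrief, Hiring Debrief & Strategy Interview, Outreach Call & Sprint Session, Release Interview & Safety Debrief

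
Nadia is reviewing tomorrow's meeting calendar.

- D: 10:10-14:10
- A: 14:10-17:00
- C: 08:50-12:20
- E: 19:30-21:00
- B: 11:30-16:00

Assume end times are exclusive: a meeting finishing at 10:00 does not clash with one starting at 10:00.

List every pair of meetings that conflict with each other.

A & B, B & C, B & D, C & D

Two intervals overlap when each starts before the other ends.
Sorted by start: C, D, B, A, E.
D starts before C ends → C and D overlap.
B starts before C ends → C and B overlap.
A starts after C ends, so C has no further overlaps.
B starts before D ends → D and B overlap.
A starts exactly when D ends (back-to-back, no overlap), so D has no further overlaps.
A starts before B ends → B and A overlap.
E starts after B ends.
E starts after A ends.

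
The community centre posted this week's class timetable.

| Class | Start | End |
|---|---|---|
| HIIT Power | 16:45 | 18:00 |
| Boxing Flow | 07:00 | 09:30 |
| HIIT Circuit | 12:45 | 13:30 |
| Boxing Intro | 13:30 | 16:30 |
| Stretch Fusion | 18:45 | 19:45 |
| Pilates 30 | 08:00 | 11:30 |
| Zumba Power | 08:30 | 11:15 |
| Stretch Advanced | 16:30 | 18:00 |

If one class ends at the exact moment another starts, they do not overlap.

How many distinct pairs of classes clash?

4

Sorted by start: Boxing Flow, Pilates 30, Zumba Power, HIIT Circuit, Boxing Intro, Stretch Advanced, HIIT Power, Stretch Fusion.
Pilates 30 starts before Boxing Flow ends → Boxing Flow and Pilates 30 overlap.
Zumba Power starts before Boxing Flow ends → Boxing Flow and Zumba Power overlap.
HIIT Circuit starts after Boxing Flow ends; Boxing Flow is clear from here.
Zumba Power starts before Pilates 30 ends → Pilates 30 and Zumba Power overlap.
HIIT Circuit starts after Pilates 30 ends; Pilates 30 is clear from here.
HIIT Circuit starts after Zumba Power ends; Zumba Power is clear from here.
Boxing Intro starts exactly when HIIT Circuit ends (back-to-back, no overlap); HIIT Circuit is clear from here.
Stretch Advanced starts exactly when Boxing Intro ends (back-to-back, no overlap); Boxing Intro is clear from here.
HIIT Power starts before Stretch Advanced ends → Stretch Advanced and HIIT Power overlap.
Stretch Fusion starts after Stretch Advanced ends.
Stretch Fusion starts after HIIT Power ends.
Overlapping pairs: Boxing Flow & Pilates 30, Boxing Flow & Zumba Power, HIIT Power & Stretch Advanced, Pilates 30 & Zumba Power — 4 in total.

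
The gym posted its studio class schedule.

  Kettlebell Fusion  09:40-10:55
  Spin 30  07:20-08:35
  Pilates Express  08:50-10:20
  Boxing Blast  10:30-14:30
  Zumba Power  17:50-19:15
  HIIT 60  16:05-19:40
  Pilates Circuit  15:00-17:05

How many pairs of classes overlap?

Sorted by start: Spin 30, Pilates Express, Kettlebell Fusion, Boxing Blast, Pilates Circuit, HIIT 60, Zumba Power.
Pilates Express starts after Spin 30 ends, so Spin 30 has no further overlaps.
Kettlebell Fusion starts before Pilates Express ends → Pilates Express and Kettlebell Fusion overlap.
Boxing Blast starts after Pilates Express ends, so Pilates Express has no further overlaps.
Boxing Blast starts before Kettlebell Fusion ends → Kettlebell Fusion and Boxing Blast overlap.
Pilates Circuit starts after Kettlebell Fusion ends, so Kettlebell Fusion has no further overlaps.
Pilates Circuit starts after Boxing Blast ends, so Boxing Blast has no further overlaps.
HIIT 60 starts before Pilates Circuit ends → Pilates Circuit and HIIT 60 overlap.
Zumba Power starts after Pilates Circuit ends.
Zumba Power starts before HIIT 60 ends → HIIT 60 and Zumba Power overlap.
Overlapping pairs: Boxing Blast & Kettlebell Fusion, HIIT 60 & Pilates Circuit, HIIT 60 & Zumba Power, Kettlebell Fusion & Pilates Express — 4 in total.

4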